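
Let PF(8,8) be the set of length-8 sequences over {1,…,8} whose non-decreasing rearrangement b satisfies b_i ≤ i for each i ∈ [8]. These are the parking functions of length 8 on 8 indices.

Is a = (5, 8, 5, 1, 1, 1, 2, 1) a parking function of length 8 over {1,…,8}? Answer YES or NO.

YES

Rearranged: b = (1, 1, 1, 1, 2, 5, 5, 8).
  b_1=1 ≤ 1
  b_2=1 ≤ 2
  b_3=1 ≤ 3
  b_4=1 ≤ 4
  b_5=2 ≤ 5
  b_6=5 ≤ 6
  b_7=5 ≤ 7
  b_8=8 ≤ 8
All bounds hold ⇒ YES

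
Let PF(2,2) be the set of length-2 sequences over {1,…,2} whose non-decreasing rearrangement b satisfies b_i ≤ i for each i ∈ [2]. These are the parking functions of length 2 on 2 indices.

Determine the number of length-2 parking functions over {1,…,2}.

3

|PF| = (3−2)·3^(2−1) = 1·3 = 3 [KW]
Example (1,1) → sorted (1,1): b_i ≤ i ∀i, a PF.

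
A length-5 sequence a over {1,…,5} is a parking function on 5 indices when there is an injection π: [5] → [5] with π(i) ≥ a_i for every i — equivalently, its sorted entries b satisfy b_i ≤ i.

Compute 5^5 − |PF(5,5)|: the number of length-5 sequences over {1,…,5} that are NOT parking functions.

1829

#PF = 1·6^4 = 1 · 1296 = 1296 (Konheim–Weiss)
E.g. (1,2,5,5,5) → sorted (1,2,5,5,5): b_3=5>3, not a PF.
So 3125 − 1296 = 1829 fail.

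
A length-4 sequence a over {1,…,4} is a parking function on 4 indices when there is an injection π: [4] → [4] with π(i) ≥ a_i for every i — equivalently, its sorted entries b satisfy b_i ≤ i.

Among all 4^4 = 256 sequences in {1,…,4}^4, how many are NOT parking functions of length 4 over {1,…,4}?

131

Count = (5−4)·5^(4−1) = 1 · 125 = 125 (Konheim–Weiss)
E.g. (2,3,4,2) → sorted (2,2,3,4): b_1=2>1, not a PF.
4^4 − 125 = 256 − 125 = 131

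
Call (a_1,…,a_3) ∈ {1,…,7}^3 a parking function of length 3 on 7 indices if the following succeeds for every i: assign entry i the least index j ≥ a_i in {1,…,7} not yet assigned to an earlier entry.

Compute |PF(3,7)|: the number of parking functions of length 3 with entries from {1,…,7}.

320

Count = (7+1−3)·(7+1)^{3−1} = 5×64 = 320 (Pollak)
One tuple (4,4,5) → sorted (4,4,5): b_i ≤ 4+i ∀i, a PF.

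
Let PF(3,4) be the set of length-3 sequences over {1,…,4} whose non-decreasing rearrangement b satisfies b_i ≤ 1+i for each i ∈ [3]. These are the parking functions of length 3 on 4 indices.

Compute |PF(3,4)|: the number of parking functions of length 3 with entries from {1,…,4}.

50

Count = (5−3)·5^(3−1) = 2 · 25 = 50 [KW]
Check (3,2,1) → sorted (1,2,3): b_i ≤ 1+i ∀i, a PF.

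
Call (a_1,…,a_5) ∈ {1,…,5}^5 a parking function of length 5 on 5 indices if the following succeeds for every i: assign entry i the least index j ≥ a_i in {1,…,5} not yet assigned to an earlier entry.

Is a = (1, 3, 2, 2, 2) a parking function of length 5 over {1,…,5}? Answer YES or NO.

Order a: b = (1, 2, 2, 2, 3).
  b_1=1 ≤ 1
  b_2=2 ≤ 2
  b_3=2 ≤ 3
  b_4=2 ≤ 4
  b_5=3 ≤ 5
All bounds hold ⇒ YES

YES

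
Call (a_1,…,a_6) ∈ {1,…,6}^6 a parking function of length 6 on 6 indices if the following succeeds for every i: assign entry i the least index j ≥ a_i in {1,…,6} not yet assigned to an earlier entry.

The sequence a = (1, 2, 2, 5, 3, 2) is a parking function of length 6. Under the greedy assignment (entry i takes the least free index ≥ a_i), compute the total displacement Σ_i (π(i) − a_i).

Σπ = 6·7/2 = 21 (π permutes [6]); Σa = 1+2+2+5+3+2 = 15; disp = 21−15 = 6.

6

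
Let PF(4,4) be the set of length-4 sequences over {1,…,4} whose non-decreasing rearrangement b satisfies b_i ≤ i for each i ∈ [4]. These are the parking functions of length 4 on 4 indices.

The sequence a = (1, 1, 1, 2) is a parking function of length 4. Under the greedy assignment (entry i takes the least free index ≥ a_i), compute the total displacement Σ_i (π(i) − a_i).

5

Σπ = 10 ({1..4} each once); Σa = 1+1+1+2 = 5; disp = 10−5 = 5.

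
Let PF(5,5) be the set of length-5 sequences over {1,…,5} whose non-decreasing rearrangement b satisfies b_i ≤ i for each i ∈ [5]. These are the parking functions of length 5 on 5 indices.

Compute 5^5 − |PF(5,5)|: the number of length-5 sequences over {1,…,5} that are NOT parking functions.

1829

#PF = (6−5)·6^(5−1) = 1·1296 = 1296 (Konheim–Weiss)
One tuple (1,5,5,4,4) → sorted (1,4,4,5,5): b_2=4>2, not a PF.
Total 3125; non-PF = 3125−1296 = 1829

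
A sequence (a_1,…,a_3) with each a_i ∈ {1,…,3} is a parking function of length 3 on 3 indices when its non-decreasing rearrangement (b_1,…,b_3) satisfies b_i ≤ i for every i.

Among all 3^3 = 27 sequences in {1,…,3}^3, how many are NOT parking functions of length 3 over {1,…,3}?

11

Count = (3+1−3)·(3+1)^{3−1} = 1·16 = 16 [KW]
Check (3,2,3) → sorted (2,3,3): b_1=2>1, not a PF.
3^3 − 16 = 27 − 16 = 11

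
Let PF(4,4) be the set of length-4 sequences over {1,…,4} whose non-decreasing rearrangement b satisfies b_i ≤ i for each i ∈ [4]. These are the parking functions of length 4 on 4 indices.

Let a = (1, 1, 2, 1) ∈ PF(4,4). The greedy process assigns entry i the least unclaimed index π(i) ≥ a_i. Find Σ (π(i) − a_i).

5

Σπ = 4·5/2 = 10 (π permutes [4]); Σa = 1+1+2+1 = 5; disp = 10−5 = 5.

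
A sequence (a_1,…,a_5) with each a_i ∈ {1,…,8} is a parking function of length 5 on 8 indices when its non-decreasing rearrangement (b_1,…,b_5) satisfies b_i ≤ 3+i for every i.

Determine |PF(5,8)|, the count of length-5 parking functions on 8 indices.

26244

#PF = (8−5+1)·(8+1)^(5−1) = 4×6561 = 26244 (Konheim–Weiss)
Check (5,1,2,8,1) → sorted (1,1,2,5,8): b_i ≤ 3+i ∀i, a PF.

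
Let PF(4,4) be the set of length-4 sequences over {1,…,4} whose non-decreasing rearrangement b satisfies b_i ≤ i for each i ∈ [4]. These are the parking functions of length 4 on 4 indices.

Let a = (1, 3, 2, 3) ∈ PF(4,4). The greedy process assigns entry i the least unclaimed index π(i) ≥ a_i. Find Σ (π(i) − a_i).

Σπ = 10 ({1..4} each once); Σa = 1+3+2+3 = 9; disp = 10−9 = 1.

1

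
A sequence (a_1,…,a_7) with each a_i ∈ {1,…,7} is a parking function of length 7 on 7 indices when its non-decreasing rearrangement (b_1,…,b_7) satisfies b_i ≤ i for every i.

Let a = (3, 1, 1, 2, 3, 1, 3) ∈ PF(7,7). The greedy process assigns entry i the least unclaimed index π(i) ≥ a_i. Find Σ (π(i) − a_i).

Σπ = 28 ({1..7} each once); Σa = 3+1+1+2+3+1+3 = 14; disp = 28−14 = 14.

14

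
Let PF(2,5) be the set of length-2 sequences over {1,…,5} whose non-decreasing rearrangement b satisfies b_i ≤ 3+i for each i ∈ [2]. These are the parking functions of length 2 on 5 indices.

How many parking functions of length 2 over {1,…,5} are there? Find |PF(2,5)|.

24

|PF(2,5)| = (5−2+1)·(5+1)^(2−1) = 4·6 = 24 (Konheim–Weiss)
One tuple (3,1) → sorted (1,3): b_i ≤ 3+i ∀i, a PF.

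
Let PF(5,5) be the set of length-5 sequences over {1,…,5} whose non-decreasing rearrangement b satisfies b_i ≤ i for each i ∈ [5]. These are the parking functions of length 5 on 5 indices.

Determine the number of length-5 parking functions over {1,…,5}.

1296

Count = (6−5)·6^(5−1) = 1·1296 = 1296
E.g. (1,2,4,2,1) → sorted (1,1,2,2,4): b_i ≤ i ∀i, a PF.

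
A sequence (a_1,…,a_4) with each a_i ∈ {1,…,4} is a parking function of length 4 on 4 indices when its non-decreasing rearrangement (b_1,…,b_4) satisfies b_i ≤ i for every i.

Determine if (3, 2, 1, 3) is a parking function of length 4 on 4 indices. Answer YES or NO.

Sorted: b = (1, 2, 3, 3).
  b_1=1 ≤ 1
  b_2=2 ≤ 2
  b_3=3 ≤ 3
  b_4=3 ≤ 4
All bounds hold ⇒ YES

YES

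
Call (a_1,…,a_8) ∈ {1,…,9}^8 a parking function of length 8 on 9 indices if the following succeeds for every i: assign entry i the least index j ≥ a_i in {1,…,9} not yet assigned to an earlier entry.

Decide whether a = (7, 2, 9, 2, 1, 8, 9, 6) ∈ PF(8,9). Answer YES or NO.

Rearranged: b = (1, 2, 2, 6, 7, 8, 9, 9).
  b_1=1 ≤ 2
  b_2=2 ≤ 3
  b_3=2 ≤ 4
  b_4=6 > 5
  fails at i=4 ⇒ NO

NO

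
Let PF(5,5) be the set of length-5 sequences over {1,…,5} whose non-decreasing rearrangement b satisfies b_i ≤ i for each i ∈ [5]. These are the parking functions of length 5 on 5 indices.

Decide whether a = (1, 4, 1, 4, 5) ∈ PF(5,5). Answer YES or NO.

Order a: b = (1, 1, 4, 4, 5).
  b_1=1 ≤ 1
  b_2=1 ≤ 2
  b_3=4 > 3
  fails at i=3 ⇒ NO

NO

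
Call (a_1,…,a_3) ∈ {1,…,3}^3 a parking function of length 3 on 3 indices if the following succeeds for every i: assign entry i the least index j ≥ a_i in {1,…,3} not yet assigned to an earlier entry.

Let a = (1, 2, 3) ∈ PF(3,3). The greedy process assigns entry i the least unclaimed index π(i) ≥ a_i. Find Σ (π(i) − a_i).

Σπ = 3·4/2 = 6 (π permutes [3]); Σa = 1+2+3 = 6; disp = 6−6 = 0.

0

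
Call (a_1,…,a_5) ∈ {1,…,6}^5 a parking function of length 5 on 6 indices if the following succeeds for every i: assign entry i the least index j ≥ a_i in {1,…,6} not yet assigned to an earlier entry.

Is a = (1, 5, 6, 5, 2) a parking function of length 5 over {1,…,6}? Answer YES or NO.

Rearranged: b = (1, 2, 5, 5, 6).
  b_1=1 ≤ 2
  b_2=2 ≤ 3
  b_3=5 > 4
  fails at i=3 ⇒ NO

NO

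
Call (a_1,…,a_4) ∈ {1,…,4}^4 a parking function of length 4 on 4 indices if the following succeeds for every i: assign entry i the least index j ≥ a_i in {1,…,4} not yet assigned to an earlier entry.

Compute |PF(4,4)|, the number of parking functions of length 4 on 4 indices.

Count = (4+1−4)·(4+1)^{4−1} = 1 · 125 = 125 (Konheim–Weiss)
Example (2,2,1,3) → sorted (1,2,2,3): b_i ≤ i ∀i, a PF.

125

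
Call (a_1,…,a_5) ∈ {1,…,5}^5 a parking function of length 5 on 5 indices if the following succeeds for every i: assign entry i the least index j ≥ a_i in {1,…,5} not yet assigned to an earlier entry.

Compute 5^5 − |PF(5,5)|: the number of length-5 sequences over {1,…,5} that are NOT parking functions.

|PF| = 1·6^4 = 1×1296 = 1296 [KW]
E.g. (5,5,2,2,5) → sorted (2,2,5,5,5): b_1=2>1, not a PF.
5^5 − 1296 = 3125 − 1296 = 1829

1829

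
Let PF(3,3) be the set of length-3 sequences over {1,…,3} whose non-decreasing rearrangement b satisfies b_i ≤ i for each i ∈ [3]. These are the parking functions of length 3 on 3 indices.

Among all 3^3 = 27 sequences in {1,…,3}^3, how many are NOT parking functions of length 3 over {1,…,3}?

11

Count = (3+1−3)·(3+1)^{3−1} = 1 · 16 = 16
Example (3,3,2) → sorted (2,3,3): b_1=2>1, not a PF.
Total 27; non-PF = 27−16 = 11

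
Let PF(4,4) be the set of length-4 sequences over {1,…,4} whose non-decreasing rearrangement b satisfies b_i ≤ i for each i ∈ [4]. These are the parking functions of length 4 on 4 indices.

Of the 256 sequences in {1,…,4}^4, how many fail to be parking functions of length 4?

131

|PF(4,4)| = (5−4)·5^(4−1) = 1 · 125 = 125 (Pollak)
One tuple (4,4,4,1) → sorted (1,4,4,4): b_2=4>2, not a PF.
Total 256; non-PF = 256−125 = 131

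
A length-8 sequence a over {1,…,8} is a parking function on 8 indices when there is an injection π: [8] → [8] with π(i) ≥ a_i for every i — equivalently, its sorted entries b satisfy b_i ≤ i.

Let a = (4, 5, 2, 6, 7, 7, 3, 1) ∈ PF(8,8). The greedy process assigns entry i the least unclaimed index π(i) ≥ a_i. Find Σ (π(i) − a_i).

1

Σπ = 8·9/2 = 36 (π permutes [8]); Σa = 4+5+2+6+7+7+3+1 = 35; disp = 36−35 = 1.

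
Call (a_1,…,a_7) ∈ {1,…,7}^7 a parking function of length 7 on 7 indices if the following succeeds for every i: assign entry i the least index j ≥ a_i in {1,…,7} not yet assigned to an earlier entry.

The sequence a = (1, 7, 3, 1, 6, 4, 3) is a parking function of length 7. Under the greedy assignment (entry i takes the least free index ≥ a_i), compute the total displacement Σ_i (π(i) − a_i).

Σπ = 28 ({1..7} each once); Σa = 1+7+3+1+6+4+3 = 25; disp = 28−25 = 3.

3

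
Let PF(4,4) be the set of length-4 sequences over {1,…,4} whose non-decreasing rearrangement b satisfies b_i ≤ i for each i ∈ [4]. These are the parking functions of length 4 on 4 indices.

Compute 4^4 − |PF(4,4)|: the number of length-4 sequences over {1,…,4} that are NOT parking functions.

131

|PF| = (4+1−4)·(4+1)^{4−1} = 1 · 125 = 125
Check (4,3,2,2) → sorted (2,2,3,4): b_1=2>1, not a PF.
Total 256; non-PF = 256−125 = 131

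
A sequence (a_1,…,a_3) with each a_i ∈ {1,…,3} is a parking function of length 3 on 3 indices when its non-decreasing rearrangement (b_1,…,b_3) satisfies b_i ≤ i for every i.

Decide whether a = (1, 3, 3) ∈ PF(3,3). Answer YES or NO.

NO

Sorted: b = (1, 3, 3).
  b_1=1 ≤ 1
  b_2=3 > 2
  fails at i=2 ⇒ NO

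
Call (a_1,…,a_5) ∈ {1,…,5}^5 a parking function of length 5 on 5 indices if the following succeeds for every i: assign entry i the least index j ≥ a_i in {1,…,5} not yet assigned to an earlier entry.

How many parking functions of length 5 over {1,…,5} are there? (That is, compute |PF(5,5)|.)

|PF| = 1·6^4 = 1×1296 = 1296
One tuple (2,4,1,5,1) → sorted (1,1,2,4,5): b_i ≤ i ∀i, a PF.

1296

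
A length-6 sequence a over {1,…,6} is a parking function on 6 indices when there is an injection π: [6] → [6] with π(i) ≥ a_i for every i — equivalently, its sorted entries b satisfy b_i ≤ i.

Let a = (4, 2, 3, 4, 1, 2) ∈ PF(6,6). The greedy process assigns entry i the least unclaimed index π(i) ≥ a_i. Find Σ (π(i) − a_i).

Σπ = 21 ({1..6} each once); Σa = 4+2+3+4+1+2 = 16; disp = 21−16 = 5.

5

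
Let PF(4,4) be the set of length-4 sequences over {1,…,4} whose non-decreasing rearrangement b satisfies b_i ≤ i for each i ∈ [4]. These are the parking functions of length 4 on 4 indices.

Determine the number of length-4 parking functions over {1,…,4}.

Count = (4+1−4)·(4+1)^{4−1} = 1 · 125 = 125 (Pollak)
Example (1,4,2,1) → sorted (1,1,2,4): b_i ≤ i ∀i, a PF.

125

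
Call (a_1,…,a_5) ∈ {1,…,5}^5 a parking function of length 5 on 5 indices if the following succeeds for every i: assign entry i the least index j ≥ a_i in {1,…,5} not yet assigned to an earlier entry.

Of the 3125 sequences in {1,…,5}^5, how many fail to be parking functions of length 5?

|PF(5,5)| = (5−5+1)·(5+1)^(5−1) = 1×1296 = 1296 (Konheim–Weiss)
E.g. (5,4,5,3,5) → sorted (3,4,5,5,5): b_1=3>1, not a PF.
So 3125 − 1296 = 1829 fail.

1829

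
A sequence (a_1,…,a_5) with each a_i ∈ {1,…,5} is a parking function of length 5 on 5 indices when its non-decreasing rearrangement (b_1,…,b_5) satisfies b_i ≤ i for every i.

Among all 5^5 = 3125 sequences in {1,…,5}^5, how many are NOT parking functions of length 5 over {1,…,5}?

|PF| = 1·6^4 = 1·1296 = 1296
E.g. (2,4,5,5,3) → sorted (2,3,4,5,5): b_1=2>1, not a PF.
Total 3125; non-PF = 3125−1296 = 1829

1829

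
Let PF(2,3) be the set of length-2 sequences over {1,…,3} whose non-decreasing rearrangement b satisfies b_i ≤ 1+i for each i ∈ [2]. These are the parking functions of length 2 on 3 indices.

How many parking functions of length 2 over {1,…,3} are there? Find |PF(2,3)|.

|PF| = (3+1−2)·(3+1)^{2−1} = 2×4 = 8 (Pollak)
E.g. (2,2) → sorted (2,2): b_i ≤ 1+i ∀i, a PF.

8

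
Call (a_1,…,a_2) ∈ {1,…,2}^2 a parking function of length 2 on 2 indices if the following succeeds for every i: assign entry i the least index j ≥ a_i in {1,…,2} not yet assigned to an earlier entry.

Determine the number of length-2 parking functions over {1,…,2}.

3

|PF(2,2)| = 1·3^1 = 1×3 = 3
E.g. (1,1) → sorted (1,1): b_i ≤ i ∀i, a PF.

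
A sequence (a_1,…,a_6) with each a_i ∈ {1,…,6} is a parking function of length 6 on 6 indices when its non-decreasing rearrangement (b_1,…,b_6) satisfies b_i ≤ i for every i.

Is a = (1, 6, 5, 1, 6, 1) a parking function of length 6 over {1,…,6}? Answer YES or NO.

Order a: b = (1, 1, 1, 5, 6, 6).
  b_1=1 ≤ 1
  b_2=1 ≤ 2
  b_3=1 ≤ 3
  b_4=5 > 4
  fails at i=4 ⇒ NO

NO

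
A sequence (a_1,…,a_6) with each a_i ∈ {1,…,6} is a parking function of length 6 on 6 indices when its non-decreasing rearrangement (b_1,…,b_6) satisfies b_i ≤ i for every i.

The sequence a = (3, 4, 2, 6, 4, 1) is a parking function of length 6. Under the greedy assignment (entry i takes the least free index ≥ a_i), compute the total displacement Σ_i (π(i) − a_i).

Σπ(i) = 1+…+6 = 21; Σa = 3+4+2+6+4+1 = 20; disp = 21−20 = 1.

1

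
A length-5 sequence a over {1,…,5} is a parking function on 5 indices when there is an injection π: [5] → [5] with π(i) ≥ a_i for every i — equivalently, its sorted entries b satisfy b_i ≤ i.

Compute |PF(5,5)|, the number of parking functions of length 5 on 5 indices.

|PF| = (5+1−5)·(5+1)^{5−1} = 1 · 1296 = 1296 [KW]
Check (4,2,4,1,2) → sorted (1,2,2,4,4): b_i ≤ i ∀i, a PF.

1296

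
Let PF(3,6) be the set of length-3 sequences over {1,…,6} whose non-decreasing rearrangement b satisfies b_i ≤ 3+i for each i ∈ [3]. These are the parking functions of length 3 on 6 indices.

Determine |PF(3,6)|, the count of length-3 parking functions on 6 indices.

|PF(3,6)| = (7−3)·7^(3−1) = 4·49 = 196 (Konheim–Weiss)
Check (5,3,4) → sorted (3,4,5): b_i ≤ 3+i ∀i, a PF.

196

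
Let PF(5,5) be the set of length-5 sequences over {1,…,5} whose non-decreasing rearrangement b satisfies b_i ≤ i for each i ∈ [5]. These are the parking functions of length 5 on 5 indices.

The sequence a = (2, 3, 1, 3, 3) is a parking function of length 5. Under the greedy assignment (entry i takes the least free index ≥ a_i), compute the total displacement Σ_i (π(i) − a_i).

3

Σπ = 5·6/2 = 15 (π permutes [5]); Σa = 2+3+1+3+3 = 12; disp = 15−12 = 3.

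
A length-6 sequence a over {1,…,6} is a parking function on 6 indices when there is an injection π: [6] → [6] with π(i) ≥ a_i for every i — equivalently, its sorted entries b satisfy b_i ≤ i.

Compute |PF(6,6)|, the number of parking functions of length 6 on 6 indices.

|PF| = (6+1−6)·(6+1)^{6−1} = 1 · 16807 = 16807 (Pollak)
E.g. (6,2,5,3,1,4) → sorted (1,2,3,4,5,6): b_i ≤ i ∀i, a PF.

16807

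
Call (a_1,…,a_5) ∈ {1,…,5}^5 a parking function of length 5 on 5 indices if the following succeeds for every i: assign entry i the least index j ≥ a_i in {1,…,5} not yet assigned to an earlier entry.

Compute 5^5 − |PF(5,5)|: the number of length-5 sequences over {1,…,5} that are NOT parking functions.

1829

|PF(5,5)| = (5−5+1)·(5+1)^(5−1) = 1·1296 = 1296
Check (5,1,5,1,4) → sorted (1,1,4,5,5): b_3=4>3, not a PF.
So 3125 − 1296 = 1829 fail.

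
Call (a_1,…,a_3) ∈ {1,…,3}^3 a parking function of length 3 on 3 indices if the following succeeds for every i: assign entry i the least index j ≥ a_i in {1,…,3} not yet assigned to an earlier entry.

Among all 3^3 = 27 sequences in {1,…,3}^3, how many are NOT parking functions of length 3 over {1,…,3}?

11

#PF = (3−3+1)·(3+1)^(3−1) = 1×16 = 16 (Konheim–Weiss)
E.g. (3,3,2) → sorted (2,3,3): b_1=2>1, not a PF.
3^3 − 16 = 27 − 16 = 11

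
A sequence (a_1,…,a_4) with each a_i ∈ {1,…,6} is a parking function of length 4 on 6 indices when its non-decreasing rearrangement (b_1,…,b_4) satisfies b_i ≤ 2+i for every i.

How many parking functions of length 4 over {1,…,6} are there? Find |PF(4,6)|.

1029

|PF| = (6−4+1)·(6+1)^(4−1) = 3·343 = 1029 (Pollak)
Example (2,2,2,3) → sorted (2,2,2,3): b_i ≤ 2+i ∀i, a PF.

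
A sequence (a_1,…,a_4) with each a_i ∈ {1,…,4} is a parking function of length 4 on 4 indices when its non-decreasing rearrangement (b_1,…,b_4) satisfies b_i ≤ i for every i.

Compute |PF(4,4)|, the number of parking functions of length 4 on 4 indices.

125

|PF| = 1·5^3 = 1 · 125 = 125 (Konheim–Weiss)
Check (1,4,2,1) → sorted (1,1,2,4): b_i ≤ i ∀i, a PF.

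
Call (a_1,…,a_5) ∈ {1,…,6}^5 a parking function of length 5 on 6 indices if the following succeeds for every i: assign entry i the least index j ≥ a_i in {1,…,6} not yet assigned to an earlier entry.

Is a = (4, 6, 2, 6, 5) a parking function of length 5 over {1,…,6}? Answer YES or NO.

NO

Sorted: b = (2, 4, 5, 6, 6).
  b_1=2 ≤ 2
  b_2=4 > 3
  fails at i=2 ⇒ NO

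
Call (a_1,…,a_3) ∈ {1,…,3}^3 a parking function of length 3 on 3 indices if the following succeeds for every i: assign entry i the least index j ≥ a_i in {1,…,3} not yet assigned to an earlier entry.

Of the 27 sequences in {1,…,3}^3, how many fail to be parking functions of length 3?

|PF| = 1·4^2 = 1×16 = 16 (Pollak)
Check (2,3,3) → sorted (2,3,3): b_1=2>1, not a PF.
So 27 − 16 = 11 fail.

11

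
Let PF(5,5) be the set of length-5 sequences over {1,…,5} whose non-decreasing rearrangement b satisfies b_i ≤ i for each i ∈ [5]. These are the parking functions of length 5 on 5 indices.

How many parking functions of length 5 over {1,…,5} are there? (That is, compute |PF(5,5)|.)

|PF(5,5)| = (5−5+1)·(5+1)^(5−1) = 1×1296 = 1296 [KW]
One tuple (4,2,1,5,3) → sorted (1,2,3,4,5): b_i ≤ i ∀i, a PF.

1296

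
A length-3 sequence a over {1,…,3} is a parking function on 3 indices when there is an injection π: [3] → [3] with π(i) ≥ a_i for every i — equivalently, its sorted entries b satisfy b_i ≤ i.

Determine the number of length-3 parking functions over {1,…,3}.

16

|PF| = (3+1−3)·(3+1)^{3−1} = 1×16 = 16 (Konheim–Weiss)
One tuple (2,1,3) → sorted (1,2,3): b_i ≤ i ∀i, a PF.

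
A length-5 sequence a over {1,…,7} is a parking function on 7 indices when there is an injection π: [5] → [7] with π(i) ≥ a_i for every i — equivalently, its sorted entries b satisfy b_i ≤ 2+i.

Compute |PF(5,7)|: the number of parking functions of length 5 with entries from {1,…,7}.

Count = (7−5+1)·(7+1)^(5−1) = 3 · 4096 = 12288 (Konheim–Weiss)
One tuple (4,4,2,3,5) → sorted (2,3,4,4,5): b_i ≤ 2+i ∀i, a PF.

12288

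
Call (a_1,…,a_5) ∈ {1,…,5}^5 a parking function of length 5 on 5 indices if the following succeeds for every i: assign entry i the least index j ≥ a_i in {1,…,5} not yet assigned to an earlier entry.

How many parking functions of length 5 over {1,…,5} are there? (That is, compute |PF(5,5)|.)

|PF| = (5−5+1)·(5+1)^(5−1) = 1·1296 = 1296 (Pollak)
Example (1,3,3,5,1) → sorted (1,1,3,3,5): b_i ≤ i ∀i, a PF.

1296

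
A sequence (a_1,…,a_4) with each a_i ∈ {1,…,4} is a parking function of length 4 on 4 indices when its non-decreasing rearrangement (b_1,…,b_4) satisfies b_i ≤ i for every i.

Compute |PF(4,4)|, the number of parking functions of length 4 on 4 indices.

|PF| = 1·5^3 = 1 · 125 = 125 (Pollak)
One tuple (1,3,1,4) → sorted (1,1,3,4): b_i ≤ i ∀i, a PF.

125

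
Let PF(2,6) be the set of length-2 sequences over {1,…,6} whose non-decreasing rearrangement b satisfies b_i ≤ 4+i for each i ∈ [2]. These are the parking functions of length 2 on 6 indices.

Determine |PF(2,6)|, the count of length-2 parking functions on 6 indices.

35

Count = 5·7^1 = 5·7 = 35 (Konheim–Weiss)
Check (6,1) → sorted (1,6): b_i ≤ 4+i ∀i, a PF.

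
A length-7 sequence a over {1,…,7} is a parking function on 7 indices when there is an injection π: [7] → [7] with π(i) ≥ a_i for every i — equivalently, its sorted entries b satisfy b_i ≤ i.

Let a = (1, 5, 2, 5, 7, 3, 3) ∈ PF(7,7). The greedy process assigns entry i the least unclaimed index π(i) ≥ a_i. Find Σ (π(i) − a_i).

Σπ = 7·8/2 = 28 (π permutes [7]); Σa = 1+5+2+5+7+3+3 = 26; disp = 28−26 = 2.

2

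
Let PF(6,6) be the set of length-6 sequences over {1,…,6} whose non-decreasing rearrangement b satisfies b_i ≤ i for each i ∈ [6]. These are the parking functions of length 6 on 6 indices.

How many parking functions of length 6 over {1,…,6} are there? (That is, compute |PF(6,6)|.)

16807

|PF| = (6−6+1)·(6+1)^(6−1) = 1 · 16807 = 16807 (Konheim–Weiss)
Example (2,1,5,6,1,1) → sorted (1,1,1,2,5,6): b_i ≤ i ∀i, a PF.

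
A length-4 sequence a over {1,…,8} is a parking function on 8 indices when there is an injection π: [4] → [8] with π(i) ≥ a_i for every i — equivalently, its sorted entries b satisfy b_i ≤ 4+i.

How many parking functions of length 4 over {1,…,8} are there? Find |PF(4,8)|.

3645

Count = 5·9^3 = 5 · 729 = 3645
One tuple (4,8,2,3) → sorted (2,3,4,8): b_i ≤ 4+i ∀i, a PF.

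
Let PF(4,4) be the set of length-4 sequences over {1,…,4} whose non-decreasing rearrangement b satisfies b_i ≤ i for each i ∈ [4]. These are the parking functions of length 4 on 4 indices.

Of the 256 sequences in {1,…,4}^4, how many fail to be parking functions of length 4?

|PF| = 1·5^3 = 1 · 125 = 125 (Konheim–Weiss)
Check (2,4,4,4) → sorted (2,4,4,4): b_1=2>1, not a PF.
Total 256; non-PF = 256−125 = 131

131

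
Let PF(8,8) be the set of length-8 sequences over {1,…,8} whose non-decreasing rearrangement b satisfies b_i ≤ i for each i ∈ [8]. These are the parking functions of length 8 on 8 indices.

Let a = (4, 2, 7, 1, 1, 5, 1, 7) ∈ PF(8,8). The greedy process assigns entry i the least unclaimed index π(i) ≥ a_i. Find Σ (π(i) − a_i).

Σπ = 8·9/2 = 36 (π permutes [8]); Σa = 4+2+7+1+1+5+1+7 = 28; disp = 36−28 = 8.

8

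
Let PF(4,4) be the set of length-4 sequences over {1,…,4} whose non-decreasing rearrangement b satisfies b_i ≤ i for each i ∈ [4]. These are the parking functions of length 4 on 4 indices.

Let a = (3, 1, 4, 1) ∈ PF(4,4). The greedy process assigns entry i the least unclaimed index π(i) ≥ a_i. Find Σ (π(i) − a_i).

1

Σπ = 4·5/2 = 10 (π permutes [4]); Σa = 3+1+4+1 = 9; disp = 10−9 = 1.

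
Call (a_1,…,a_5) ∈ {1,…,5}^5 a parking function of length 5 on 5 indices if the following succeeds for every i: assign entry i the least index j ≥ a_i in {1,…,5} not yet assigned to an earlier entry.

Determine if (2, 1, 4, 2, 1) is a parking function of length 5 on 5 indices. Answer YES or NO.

Rearranged: b = (1, 1, 2, 2, 4).
  b_1=1 ≤ 1
  b_2=1 ≤ 2
  b_3=2 ≤ 3
  b_4=2 ≤ 4
  b_5=4 ≤ 5
All bounds hold ⇒ YES

YES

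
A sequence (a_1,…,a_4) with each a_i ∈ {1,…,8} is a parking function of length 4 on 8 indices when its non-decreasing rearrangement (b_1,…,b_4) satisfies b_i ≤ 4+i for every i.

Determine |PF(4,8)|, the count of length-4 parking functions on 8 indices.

3645

|PF| = 5·9^3 = 5×729 = 3645 (Konheim–Weiss)
Example (2,8,5,6) → sorted (2,5,6,8): b_i ≤ 4+i ∀i, a PF.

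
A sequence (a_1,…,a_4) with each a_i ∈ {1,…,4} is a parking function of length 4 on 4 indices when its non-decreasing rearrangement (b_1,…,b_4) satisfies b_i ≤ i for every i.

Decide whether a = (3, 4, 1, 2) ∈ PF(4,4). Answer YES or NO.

YES

Order a: b = (1, 2, 3, 4).
  b_1=1 ≤ 1
  b_2=2 ≤ 2
  b_3=3 ≤ 3
  b_4=4 ≤ 4
All bounds hold ⇒ YES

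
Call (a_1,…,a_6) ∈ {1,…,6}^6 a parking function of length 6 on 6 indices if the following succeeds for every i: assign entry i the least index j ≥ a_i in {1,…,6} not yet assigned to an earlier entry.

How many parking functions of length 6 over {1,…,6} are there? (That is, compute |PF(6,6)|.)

16807

Count = 1·7^5 = 1 · 16807 = 16807 [KW]
Example (3,6,2,1,5,4) → sorted (1,2,3,4,5,6): b_i ≤ i ∀i, a PF.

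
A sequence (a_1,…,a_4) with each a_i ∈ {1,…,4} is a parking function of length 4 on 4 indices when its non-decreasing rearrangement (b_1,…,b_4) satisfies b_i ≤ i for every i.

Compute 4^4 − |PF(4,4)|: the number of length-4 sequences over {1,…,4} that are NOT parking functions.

|PF(4,4)| = (5−4)·5^(4−1) = 1×125 = 125
E.g. (3,3,4,4) → sorted (3,3,4,4): b_1=3>1, not a PF.
So 256 − 125 = 131 fail.

131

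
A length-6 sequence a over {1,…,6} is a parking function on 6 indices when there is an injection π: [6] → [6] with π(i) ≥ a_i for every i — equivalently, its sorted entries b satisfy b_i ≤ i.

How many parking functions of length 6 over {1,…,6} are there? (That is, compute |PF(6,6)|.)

|PF(6,6)| = (7−6)·7^(6−1) = 1 · 16807 = 16807 (Konheim–Weiss)
E.g. (1,5,3,3,2,5) → sorted (1,2,3,3,5,5): b_i ≤ i ∀i, a PF.

16807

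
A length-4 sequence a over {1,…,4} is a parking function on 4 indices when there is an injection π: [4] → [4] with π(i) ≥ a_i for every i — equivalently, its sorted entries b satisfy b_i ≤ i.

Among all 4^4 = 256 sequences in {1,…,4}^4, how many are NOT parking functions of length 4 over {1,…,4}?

131

Count = 1·5^3 = 1 · 125 = 125 (Konheim–Weiss)
E.g. (3,3,3,2) → sorted (2,3,3,3): b_1=2>1, not a PF.
Total 256; non-PF = 256−125 = 131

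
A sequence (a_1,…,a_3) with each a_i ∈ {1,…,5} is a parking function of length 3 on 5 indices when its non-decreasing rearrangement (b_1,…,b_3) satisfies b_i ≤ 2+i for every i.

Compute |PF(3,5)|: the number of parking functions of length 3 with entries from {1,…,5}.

Count = (5−3+1)·(5+1)^(3−1) = 3×36 = 108 [KW]
One tuple (4,5,1) → sorted (1,4,5): b_i ≤ 2+i ∀i, a PF.

108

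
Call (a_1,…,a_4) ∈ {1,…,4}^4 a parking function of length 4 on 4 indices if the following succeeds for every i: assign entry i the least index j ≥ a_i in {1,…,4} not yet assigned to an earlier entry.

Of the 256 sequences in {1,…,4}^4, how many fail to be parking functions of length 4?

#PF = 1·5^3 = 1·125 = 125 [KW]
Example (4,4,4,1) → sorted (1,4,4,4): b_2=4>2, not a PF.
So 256 − 125 = 131 fail.

131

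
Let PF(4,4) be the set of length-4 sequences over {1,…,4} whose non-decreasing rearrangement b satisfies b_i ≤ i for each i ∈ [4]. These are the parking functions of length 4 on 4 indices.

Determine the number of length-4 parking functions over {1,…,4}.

#PF = 1·5^3 = 1 · 125 = 125 (Konheim–Weiss)
Check (1,3,2,4) → sorted (1,2,3,4): b_i ≤ i ∀i, a PF.

125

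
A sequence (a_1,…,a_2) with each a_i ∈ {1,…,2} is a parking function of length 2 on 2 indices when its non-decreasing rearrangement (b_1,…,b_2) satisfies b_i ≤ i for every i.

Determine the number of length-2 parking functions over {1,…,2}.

|PF| = 1·3^1 = 1×3 = 3 [KW]
One tuple (1,1) → sorted (1,1): b_i ≤ i ∀i, a PF.

3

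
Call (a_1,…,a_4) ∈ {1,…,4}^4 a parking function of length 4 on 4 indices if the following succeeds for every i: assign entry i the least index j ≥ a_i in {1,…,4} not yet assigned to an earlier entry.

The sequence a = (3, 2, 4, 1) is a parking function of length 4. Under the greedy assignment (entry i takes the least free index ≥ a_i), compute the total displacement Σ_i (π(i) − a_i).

Σπ = 4·5/2 = 10 (π permutes [4]); Σa = 3+2+4+1 = 10; disp = 10−10 = 0.

0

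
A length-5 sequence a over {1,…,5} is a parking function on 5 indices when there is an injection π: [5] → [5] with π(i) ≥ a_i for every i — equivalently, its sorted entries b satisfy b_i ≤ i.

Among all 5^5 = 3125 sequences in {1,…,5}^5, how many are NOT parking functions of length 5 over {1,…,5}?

1829

|PF(5,5)| = (5+1−5)·(5+1)^{5−1} = 1·1296 = 1296
E.g. (2,3,4,5,4) → sorted (2,3,4,4,5): b_1=2>1, not a PF.
So 3125 − 1296 = 1829 fail.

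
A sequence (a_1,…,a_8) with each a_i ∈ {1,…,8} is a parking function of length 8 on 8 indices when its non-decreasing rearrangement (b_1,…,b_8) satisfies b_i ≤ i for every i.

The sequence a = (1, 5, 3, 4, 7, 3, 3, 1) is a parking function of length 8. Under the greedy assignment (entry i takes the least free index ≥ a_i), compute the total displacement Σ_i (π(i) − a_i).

9

Σπ = 8·9/2 = 36 (π permutes [8]); Σa = 1+5+3+4+7+3+3+1 = 27; disp = 36−27 = 9.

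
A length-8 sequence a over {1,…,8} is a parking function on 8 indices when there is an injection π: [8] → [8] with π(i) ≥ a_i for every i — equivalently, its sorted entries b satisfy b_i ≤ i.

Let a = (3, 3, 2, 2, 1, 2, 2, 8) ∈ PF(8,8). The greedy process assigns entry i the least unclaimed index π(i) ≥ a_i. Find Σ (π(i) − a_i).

Σπ = 36 ({1..8} each once); Σa = 3+3+2+2+1+2+2+8 = 23; disp = 36−23 = 13.

13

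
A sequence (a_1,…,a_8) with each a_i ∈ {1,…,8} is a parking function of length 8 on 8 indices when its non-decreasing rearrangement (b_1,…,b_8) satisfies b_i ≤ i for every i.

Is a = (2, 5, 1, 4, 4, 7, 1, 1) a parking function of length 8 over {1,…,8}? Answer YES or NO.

YES

Sorted: b = (1, 1, 1, 2, 4, 4, 5, 7).
  b_1=1 ≤ 1
  b_2=1 ≤ 2
  b_3=1 ≤ 3
  b_4=2 ≤ 4
  b_5=4 ≤ 5
  b_6=4 ≤ 6
  b_7=5 ≤ 7
  b_8=7 ≤ 8
All bounds hold ⇒ YES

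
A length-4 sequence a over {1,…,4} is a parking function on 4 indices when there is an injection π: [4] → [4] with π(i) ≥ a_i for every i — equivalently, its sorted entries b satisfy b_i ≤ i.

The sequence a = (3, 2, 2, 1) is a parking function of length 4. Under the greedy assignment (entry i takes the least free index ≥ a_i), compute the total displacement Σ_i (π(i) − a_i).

Σπ(i) = 1+…+4 = 10; Σa = 3+2+2+1 = 8; disp = 10−8 = 2.

2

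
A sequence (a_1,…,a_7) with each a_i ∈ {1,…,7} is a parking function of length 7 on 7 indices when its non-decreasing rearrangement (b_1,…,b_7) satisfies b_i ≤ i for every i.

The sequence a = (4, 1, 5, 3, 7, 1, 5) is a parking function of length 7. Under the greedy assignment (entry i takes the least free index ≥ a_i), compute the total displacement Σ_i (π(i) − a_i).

Σπ = 7·8/2 = 28 (π permutes [7]); Σa = 4+1+5+3+7+1+5 = 26; disp = 28−26 = 2.

2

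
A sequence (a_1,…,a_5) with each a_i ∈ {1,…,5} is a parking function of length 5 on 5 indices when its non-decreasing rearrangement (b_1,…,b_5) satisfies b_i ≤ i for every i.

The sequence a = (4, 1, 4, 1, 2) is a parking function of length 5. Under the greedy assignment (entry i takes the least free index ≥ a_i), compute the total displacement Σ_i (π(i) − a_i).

3

Σπ = 5·6/2 = 15 (π permutes [5]); Σa = 4+1+4+1+2 = 12; disp = 15−12 = 3.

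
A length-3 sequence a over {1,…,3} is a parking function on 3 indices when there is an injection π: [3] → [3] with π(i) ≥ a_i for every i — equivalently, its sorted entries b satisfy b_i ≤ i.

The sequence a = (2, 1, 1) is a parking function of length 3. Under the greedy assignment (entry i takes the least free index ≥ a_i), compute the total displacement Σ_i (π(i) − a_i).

2

Σπ = 3·4/2 = 6 (π permutes [3]); Σa = 2+1+1 = 4; disp = 6−4 = 2.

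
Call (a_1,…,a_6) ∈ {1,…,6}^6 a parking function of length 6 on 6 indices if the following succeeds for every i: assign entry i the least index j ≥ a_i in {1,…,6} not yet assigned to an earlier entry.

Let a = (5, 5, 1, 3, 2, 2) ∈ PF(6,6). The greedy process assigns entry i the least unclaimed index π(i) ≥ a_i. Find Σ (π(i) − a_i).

Σπ = 6·7/2 = 21 (π permutes [6]); Σa = 5+5+1+3+2+2 = 18; disp = 21−18 = 3.

3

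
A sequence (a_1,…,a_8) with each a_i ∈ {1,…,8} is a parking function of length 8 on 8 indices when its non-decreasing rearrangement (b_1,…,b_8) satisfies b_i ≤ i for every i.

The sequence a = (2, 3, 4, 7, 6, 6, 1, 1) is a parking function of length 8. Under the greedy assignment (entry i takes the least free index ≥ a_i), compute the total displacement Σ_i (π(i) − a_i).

6

Σπ = 36 ({1..8} each once); Σa = 2+3+4+7+6+6+1+1 = 30; disp = 36−30 = 6.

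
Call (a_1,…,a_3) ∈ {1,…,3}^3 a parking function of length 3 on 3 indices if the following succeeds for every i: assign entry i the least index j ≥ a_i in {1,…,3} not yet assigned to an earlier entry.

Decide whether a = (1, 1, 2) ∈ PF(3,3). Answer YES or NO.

YES

Sorted: b = (1, 1, 2).
  b_1=1 ≤ 1
  b_2=1 ≤ 2
  b_3=2 ≤ 3
All bounds hold ⇒ YES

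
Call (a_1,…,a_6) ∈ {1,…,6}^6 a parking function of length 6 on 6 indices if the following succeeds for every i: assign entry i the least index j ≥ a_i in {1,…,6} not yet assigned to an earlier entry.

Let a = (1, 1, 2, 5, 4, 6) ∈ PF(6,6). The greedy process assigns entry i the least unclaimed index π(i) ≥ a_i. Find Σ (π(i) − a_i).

2

Σπ = 6·7/2 = 21 (π permutes [6]); Σa = 1+1+2+5+4+6 = 19; disp = 21−19 = 2.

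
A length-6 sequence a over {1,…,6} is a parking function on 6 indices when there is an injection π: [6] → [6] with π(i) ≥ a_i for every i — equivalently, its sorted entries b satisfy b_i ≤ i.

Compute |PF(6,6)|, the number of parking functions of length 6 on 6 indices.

16807

#PF = (6+1−6)·(6+1)^{6−1} = 1·16807 = 16807 (Pollak)
One tuple (4,2,1,3,5,4) → sorted (1,2,3,4,4,5): b_i ≤ i ∀i, a PF.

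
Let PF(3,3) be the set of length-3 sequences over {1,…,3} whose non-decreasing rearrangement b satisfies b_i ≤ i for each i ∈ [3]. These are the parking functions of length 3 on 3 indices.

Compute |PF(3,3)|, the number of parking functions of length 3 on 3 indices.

|PF(3,3)| = (4−3)·4^(3−1) = 1 · 16 = 16 (Konheim–Weiss)
Example (2,1,1) → sorted (1,1,2): b_i ≤ i ∀i, a PF.

16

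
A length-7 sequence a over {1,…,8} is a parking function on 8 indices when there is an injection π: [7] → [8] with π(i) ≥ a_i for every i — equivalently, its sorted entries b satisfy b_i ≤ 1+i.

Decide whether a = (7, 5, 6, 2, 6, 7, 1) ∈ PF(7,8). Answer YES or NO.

NO

Rearranged: b = (1, 2, 5, 6, 6, 7, 7).
  b_1=1 ≤ 2
  b_2=2 ≤ 3
  b_3=5 > 4
  fails at i=3 ⇒ NO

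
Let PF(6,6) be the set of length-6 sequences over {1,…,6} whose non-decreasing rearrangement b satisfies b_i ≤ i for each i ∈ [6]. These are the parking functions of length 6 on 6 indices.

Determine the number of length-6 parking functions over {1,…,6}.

16807

|PF(6,6)| = (7−6)·7^(6−1) = 1×16807 = 16807
Example (5,2,3,6,2,1) → sorted (1,2,2,3,5,6): b_i ≤ i ∀i, a PF.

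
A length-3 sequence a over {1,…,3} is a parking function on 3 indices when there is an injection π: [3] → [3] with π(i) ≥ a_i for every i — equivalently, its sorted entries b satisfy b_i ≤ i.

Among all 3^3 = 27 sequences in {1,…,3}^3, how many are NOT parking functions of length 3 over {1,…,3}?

Count = 1·4^2 = 1 · 16 = 16 (Konheim–Weiss)
Check (3,3,2) → sorted (2,3,3): b_1=2>1, not a PF.
3^3 − 16 = 27 − 16 = 11

11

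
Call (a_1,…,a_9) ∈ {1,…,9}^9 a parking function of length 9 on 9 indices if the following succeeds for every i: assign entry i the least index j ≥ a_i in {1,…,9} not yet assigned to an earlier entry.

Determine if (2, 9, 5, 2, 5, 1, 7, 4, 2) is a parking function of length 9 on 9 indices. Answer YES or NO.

YES

Rearranged: b = (1, 2, 2, 2, 4, 5, 5, 7, 9).
  b_1=1 ≤ 1
  b_2=2 ≤ 2
  b_3=2 ≤ 3
  b_4=2 ≤ 4
  b_5=4 ≤ 5
  b_6=5 ≤ 6
  b_7=5 ≤ 7
  b_8=7 ≤ 8
  b_9=9 ≤ 9
All bounds hold ⇒ YES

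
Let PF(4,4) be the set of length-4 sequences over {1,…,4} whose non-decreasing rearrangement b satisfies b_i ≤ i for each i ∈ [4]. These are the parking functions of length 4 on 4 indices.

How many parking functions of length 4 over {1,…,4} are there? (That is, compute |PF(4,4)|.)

125

#PF = (5−4)·5^(4−1) = 1×125 = 125
E.g. (1,4,1,1) → sorted (1,1,1,4): b_i ≤ i ∀i, a PF.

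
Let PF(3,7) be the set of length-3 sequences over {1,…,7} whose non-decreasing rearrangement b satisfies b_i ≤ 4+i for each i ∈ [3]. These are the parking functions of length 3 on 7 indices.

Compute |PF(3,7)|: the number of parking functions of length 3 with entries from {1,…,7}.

320

#PF = (8−3)·8^(3−1) = 5×64 = 320 (Konheim–Weiss)
Example (4,2,7) → sorted (2,4,7): b_i ≤ 4+i ∀i, a PF.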